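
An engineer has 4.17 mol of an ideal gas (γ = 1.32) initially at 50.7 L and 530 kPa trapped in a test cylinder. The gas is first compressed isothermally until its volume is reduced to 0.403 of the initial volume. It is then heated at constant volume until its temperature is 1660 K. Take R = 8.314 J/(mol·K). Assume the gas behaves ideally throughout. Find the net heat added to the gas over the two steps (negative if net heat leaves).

71500 J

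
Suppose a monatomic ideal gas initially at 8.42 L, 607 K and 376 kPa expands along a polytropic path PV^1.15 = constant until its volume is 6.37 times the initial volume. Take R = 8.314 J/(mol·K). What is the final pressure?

Polytropic n=1.15: T₂ = T₁(V₁/V₂)^(n−1) = 607×(0.157)^0.15 = 460 K; P₂ = P₁(V₁/V₂)^n = 44.7 kPa.

44.7 kPa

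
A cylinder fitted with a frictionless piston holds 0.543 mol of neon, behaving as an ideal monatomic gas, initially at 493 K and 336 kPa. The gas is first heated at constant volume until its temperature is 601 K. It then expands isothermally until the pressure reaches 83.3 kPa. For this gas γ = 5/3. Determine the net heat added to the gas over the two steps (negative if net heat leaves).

V₁ = nRT₁/P₁ = 0.543×8.314×493/336 = 6.62 L.
Step 1 — Isochoric: V stays 6.62 L; P/T = const ⇒ T₂ = 601 K, P₂ = 410 kPa.
W = 0 (no volume change).
ΔU = nCvΔT = 0.543×12.5×(601−493) = 731 J.
Q = ΔU = 731 J.
State after step 1: P = 410 kPa, V = 6.62 L, T = 601 K.
Step 2 — Isothermal: T stays 601 K; PV = const ⇒ V₂ = 32.6 L, P₂ = 83.3 kPa.
ΔU = 0 (ideal gas, T constant).
W = nRT ln(V₂/V₁) = 0.543×8.314×601×ln(4.92) = 4320 J.
Q = ΔU + W = 4320 J.
Net over both steps: W = 4320 J, Q = 5050 J, ΔU = 731 J.

5050 J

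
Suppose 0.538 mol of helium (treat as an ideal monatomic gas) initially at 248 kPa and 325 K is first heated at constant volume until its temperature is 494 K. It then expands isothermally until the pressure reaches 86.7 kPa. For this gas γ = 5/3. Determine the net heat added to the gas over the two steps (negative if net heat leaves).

4380 J

V₁ = nRT₁/P₁ = 0.538×8.314×325/248 = 5.86 L.
Step 1 — Isochoric: V stays 5.86 L; P/T = const ⇒ T₂ = 494 K, P₂ = 377 kPa.
W = 0 (no volume change).
ΔU = nCvΔT = 0.538×12.5×(494−325) = 1130 J.
Q = ΔU = 1130 J.
State after step 1: P = 377 kPa, V = 5.86 L, T = 494 K.
Step 2 — Isothermal: T stays 494 K; PV = const ⇒ V₂ = 25.5 L, P₂ = 86.7 kPa.
ΔU = 0 (ideal gas, T constant).
W = nRT ln(V₂/V₁) = 0.538×8.314×494×ln(4.35) = 3250 J.
Q = ΔU + W = 3250 J.
Net over both steps: W = 3250 J, Q = 4380 J, ΔU = 1130 J.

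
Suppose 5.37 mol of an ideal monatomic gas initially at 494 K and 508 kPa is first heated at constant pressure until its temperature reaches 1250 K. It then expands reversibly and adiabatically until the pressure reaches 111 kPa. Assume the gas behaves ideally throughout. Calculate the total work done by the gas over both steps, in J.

V₁ = nRT₁/P₁ = 5.37×8.314×494/508 = 43.4 L.
Step 1 — Isobaric: P stays 508 kPa; V/T = const ⇒ T₂ = 1250 K, V₂ = 110 L.
W = PΔV = 508×(110−43.4) kPa·L = 33800 J.
ΔU = nCvΔT = 5.37×12.5×(1250−494) = 50600 J.
Q = ΔU + W = nCpΔT = 84400 J.
State after step 1: P = 508 kPa, V = 110 L, T = 1250 K.
Step 2 — Adiabatic: T₂/T₁ = (P₂/P₁)^((γ−1)/γ) ⇒ T₂ = 1250×(0.219)^0.400 = 680 K; V₂ = 274 L.
ΔU = nCvΔT = 5.37×12.5×(680−1250) = -38200 J.
Q = 0 for an adiabatic process, so W = −ΔU = 38200 J.
Net over both steps: W = 71900 J, Q = 84400 J, ΔU = 12500 J.

71900 J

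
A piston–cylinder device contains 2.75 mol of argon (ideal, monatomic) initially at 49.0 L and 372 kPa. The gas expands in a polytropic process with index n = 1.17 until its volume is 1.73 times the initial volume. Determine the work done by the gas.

T₁ = P₁V₁/(nR) = 372×49.0/(2.75×8.314) = 797 K.
Polytropic n=1.17: T₂ = T₁(V₁/V₂)^(n−1) = 797×(0.578)^0.17 = 726 K; P₂ = P₁(V₁/V₂)^n = 196 kPa.
W = (P₁V₁−P₂V₂)/(n−1) = (372×49.0−196×84.8)/0.17 = 9540 J.

9540 J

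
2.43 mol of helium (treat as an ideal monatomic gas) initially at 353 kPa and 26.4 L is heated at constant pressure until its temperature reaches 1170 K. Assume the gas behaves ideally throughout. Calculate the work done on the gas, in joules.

T₁ = P₁V₁/(nR) = 353×26.4/(2.43×8.314) = 461 K.
Isobaric: P stays 353 kPa; V/T = const ⇒ T₂ = 1170 K, V₂ = 67.0 L.
W = PΔV = 353×(67.0−26.4) kPa·L = 14300 J.
Work done on the gas = −W_by = -14300 J.

-14300 J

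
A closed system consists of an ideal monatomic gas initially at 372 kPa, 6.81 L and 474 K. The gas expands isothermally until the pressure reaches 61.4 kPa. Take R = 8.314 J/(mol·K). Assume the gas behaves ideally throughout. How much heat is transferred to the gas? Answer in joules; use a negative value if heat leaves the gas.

n = P₁V₁/(RT₁) = 372×6.81/(8.314×474) = 0.643 mol.
Isothermal: T stays 474 K; PV = const ⇒ V₂ = 41.3 L, P₂ = 61.4 kPa.
ΔU = 0 (ideal gas, T constant).
W = nRT ln(V₂/V₁) = 0.643×8.314×474×ln(6.06) = 4560 J.
Q = ΔU + W = 4560 J.

4560 J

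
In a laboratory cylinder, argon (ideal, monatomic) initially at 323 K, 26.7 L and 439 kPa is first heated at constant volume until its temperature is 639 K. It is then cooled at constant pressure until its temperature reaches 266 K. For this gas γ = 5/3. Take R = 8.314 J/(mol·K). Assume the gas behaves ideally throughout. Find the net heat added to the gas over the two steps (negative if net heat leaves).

-16600 J

n = P₁V₁/(RT₁) = 439×26.7/(8.314×323) = 4.36 mol.
Step 1 — Isochoric: V stays 26.7 L; P/T = const ⇒ T₂ = 639 K, P₂ = 868 kPa.
W = 0 (no volume change).
ΔU = nCvΔT = 4.36×12.5×(639−323) = 17200 J.
Q = ΔU = 17200 J.
State after step 1: P = 868 kPa, V = 26.7 L, T = 639 K.
Step 2 — Isobaric: P stays 868 kPa; V/T = const ⇒ T₂ = 266 K, V₂ = 11.1 L.
W = PΔV = 868×(11.1−26.7) kPa·L = -13500 J.
ΔU = nCvΔT = 4.36×12.5×(266−639) = -20300 J.
Q = ΔU + W = nCpΔT = -33800 J.
Net over both steps: W = -13500 J, Q = -16600 J, ΔU = -3100 J.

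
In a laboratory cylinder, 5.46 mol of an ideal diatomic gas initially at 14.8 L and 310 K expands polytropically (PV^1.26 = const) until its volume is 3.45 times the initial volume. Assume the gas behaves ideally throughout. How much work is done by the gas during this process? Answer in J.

14900 J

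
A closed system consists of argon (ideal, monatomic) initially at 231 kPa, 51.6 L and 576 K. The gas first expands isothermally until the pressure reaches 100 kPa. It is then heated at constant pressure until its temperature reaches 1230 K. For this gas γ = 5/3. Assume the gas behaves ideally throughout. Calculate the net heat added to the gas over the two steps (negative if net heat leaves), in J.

43800 J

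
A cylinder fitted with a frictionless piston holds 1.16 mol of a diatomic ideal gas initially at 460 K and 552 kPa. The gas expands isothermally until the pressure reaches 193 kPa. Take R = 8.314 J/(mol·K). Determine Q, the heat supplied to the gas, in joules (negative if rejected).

V₁ = nRT₁/P₁ = 1.16×8.314×460/552 = 8.04 L.
Isothermal: T stays 460 K; PV = const ⇒ V₂ = 23.0 L, P₂ = 193 kPa.
ΔU = 0 (ideal gas, T constant).
W = nRT ln(V₂/V₁) = 1.16×8.314×460×ln(2.86) = 4660 J.
Q = ΔU + W = 4660 J.

4660 J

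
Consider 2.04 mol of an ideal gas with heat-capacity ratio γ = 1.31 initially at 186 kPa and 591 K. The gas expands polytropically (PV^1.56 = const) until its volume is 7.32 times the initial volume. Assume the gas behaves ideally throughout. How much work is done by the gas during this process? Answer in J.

V₁ = nRT₁/P₁ = 2.04×8.314×591/186 = 53.9 L.
Polytropic n=1.56: T₂ = T₁(V₁/V₂)^(n−1) = 591×(0.137)^0.56 = 194 K; P₂ = P₁(V₁/V₂)^n = 8.33 kPa.
W = (P₁V₁−P₂V₂)/(n−1) = (186×53.9−8.33×394)/0.56 = 12000 J.

12000 J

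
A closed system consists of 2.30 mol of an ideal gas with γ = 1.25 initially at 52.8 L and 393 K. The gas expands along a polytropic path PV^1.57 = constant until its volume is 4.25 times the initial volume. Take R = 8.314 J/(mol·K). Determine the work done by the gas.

7400 J

P₁ = nRT₁/V₁ = 2.30×8.314×393/52.8 = 142 kPa.
Polytropic n=1.57: T₂ = T₁(V₁/V₂)^(n−1) = 393×(0.235)^0.57 = 172 K; P₂ = P₁(V₁/V₂)^n = 14.7 kPa.
W = (P₁V₁−P₂V₂)/(n−1) = (142×52.8−14.7×224)/0.57 = 7400 J.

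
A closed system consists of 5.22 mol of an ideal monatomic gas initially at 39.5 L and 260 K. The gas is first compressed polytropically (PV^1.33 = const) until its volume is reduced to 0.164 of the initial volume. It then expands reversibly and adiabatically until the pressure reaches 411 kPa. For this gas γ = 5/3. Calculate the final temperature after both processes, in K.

209 K

P₁ = nRT₁/V₁ = 5.22×8.314×260/39.5 = 286 kPa.
Step 1 — Polytropic n=1.33: T₂ = T₁(V₁/V₂)^(n−1) = 260×(6.10)^0.33 = 472 K; P₂ = P₁(V₁/V₂)^n = 3160 kPa.
W = (P₁V₁−P₂V₂)/(n−1) = (286×39.5−3160×6.48)/0.33 = -27900 J.
ΔU = nCvΔT = 5.22×12.5×(472−260) = 13800 J.
Q = ΔU + W = -14100 J.
State after step 1: P = 3160 kPa, V = 6.48 L, T = 472 K.
Step 2 — Adiabatic: T₂/T₁ = (P₂/P₁)^((γ−1)/γ) ⇒ T₂ = 472×(0.130)^0.400 = 209 K; V₂ = 22.0 L.
ΔU = nCvΔT = 5.22×12.5×(209−472) = -17100 J.
Q = 0 for an adiabatic process, so W = −ΔU = 17100 J.
Net over both steps: W = -10800 J, Q = -14100 J, ΔU = -3340 J.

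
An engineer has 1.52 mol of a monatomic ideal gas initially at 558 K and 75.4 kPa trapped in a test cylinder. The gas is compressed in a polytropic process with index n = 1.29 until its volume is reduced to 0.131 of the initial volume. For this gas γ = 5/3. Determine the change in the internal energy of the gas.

8490 J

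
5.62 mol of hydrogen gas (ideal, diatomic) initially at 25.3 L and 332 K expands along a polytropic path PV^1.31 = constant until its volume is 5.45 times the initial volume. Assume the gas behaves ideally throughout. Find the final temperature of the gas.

P₁ = nRT₁/V₁ = 5.62×8.314×332/25.3 = 613 kPa.
Polytropic n=1.31: T₂ = T₁(V₁/V₂)^(n−1) = 332×(0.183)^0.31 = 196 K; P₂ = P₁(V₁/V₂)^n = 66.5 kPa.

196 K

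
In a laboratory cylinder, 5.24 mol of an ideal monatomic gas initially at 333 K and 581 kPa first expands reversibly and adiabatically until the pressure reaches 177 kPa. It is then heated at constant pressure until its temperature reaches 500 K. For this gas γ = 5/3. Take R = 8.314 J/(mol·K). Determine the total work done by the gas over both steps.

21000 J

V₁ = nRT₁/P₁ = 5.24×8.314×333/581 = 25.0 L.
Step 1 — Adiabatic: T₂/T₁ = (P₂/P₁)^((γ−1)/γ) ⇒ T₂ = 333×(0.305)^0.400 = 207 K; V₂ = 50.9 L.
ΔU = nCvΔT = 5.24×12.5×(207−333) = -8230 J.
Q = 0 for an adiabatic process, so W = −ΔU = 8230 J.
State after step 1: P = 177 kPa, V = 50.9 L, T = 207 K.
Step 2 — Isobaric: P stays 177 kPa; V/T = const ⇒ T₂ = 500 K, V₂ = 123 L.
W = PΔV = 177×(123−50.9) kPa·L = 12800 J.
ΔU = nCvΔT = 5.24×12.5×(500−207) = 19100 J.
Q = ΔU + W = nCpΔT = 31900 J.
Net over both steps: W = 21000 J, Q = 31900 J, ΔU = 10900 J.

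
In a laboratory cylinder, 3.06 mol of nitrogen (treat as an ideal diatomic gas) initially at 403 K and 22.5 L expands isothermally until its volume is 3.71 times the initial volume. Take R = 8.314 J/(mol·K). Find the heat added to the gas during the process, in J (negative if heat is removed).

P₁ = nRT₁/V₁ = 3.06×8.314×403/22.5 = 456 kPa.
Isothermal: T stays 403 K; PV = const ⇒ V₂ = 83.5 L, P₂ = 123 kPa.
ΔU = 0 (ideal gas, T constant).
W = nRT ln(V₂/V₁) = 3.06×8.314×403×ln(3.71) = 13400 J.
Q = ΔU + W = 13400 J.

13400 J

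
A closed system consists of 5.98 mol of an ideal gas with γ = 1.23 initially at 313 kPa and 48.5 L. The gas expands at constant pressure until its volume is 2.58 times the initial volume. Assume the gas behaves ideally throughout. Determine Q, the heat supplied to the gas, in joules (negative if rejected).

T₁ = P₁V₁/(nR) = 313×48.5/(5.98×8.314) = 305 K.
Isobaric: P stays 313 kPa; V/T = const ⇒ T₂ = 788 K, V₂ = 125 L.
W = PΔV = 313×(125−48.5) kPa·L = 24000 J.
ΔU = nCvΔT = 5.98×36.1×(788−305) = 104000 J.
Q = ΔU + W = nCpΔT = 128000 J.

128000 J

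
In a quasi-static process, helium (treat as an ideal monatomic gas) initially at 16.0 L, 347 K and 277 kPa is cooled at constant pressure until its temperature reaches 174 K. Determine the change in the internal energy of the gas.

n = P₁V₁/(RT₁) = 277×16.0/(8.314×347) = 1.54 mol.
Isobaric: P stays 277 kPa; V/T = const ⇒ T₂ = 174 K, V₂ = 8.02 L.
For an ideal gas ΔU = nCvΔT with Cv = (3/2)R = 12.5 J/(mol·K).
ΔU = 1.54×12.5×(174−347) = -3310 J.

-3310 J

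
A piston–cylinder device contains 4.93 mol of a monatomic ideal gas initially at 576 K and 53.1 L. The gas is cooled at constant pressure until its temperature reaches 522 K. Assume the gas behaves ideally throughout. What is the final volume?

48.1 L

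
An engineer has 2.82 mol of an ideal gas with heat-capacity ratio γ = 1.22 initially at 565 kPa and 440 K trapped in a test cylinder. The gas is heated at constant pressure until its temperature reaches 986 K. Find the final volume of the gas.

40.9 L

V₁ = nRT₁/P₁ = 2.82×8.314×440/565 = 18.3 L.
Isobaric: P stays 565 kPa; V/T = const ⇒ T₂ = 986 K, V₂ = 40.9 L.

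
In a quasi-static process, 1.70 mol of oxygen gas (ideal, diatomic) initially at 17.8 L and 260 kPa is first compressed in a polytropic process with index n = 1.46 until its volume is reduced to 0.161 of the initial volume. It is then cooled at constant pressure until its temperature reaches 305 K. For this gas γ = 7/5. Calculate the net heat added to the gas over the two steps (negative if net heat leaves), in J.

-20500 J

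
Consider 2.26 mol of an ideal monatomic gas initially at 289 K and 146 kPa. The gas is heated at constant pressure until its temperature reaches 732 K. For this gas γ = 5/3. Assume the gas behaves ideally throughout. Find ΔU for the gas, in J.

12500 J

V₁ = nRT₁/P₁ = 2.26×8.314×289/146 = 37.2 L.
Isobaric: P stays 146 kPa; V/T = const ⇒ T₂ = 732 K, V₂ = 94.2 L.
For an ideal gas ΔU = nCvΔT with Cv = (3/2)R = 12.5 J/(mol·K).
ΔU = 2.26×12.5×(732−289) = 12500 J.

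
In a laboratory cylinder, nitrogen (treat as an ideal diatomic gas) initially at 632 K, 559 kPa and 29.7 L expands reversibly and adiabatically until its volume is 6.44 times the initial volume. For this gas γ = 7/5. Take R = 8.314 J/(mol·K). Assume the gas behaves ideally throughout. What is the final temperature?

Adiabatic: TV^(γ−1) = const ⇒ T₂ = 632×(0.155)^0.400 = 300 K; PV^γ = const ⇒ P₂ = 41.2 kPa.

300 K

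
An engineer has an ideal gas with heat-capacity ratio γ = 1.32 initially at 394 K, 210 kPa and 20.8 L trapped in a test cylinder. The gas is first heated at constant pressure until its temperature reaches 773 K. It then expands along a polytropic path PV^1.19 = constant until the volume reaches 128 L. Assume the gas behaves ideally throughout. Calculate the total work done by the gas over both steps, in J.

n = P₁V₁/(RT₁) = 210×20.8/(8.314×394) = 1.33 mol.
Step 1 — Isobaric: P stays 210 kPa; V/T = const ⇒ T₂ = 773 K, V₂ = 40.8 L.
W = PΔV = 210×(40.8−20.8) kPa·L = 4200 J.
ΔU = nCvΔT = 1.33×26.0×(773−394) = 13100 J.
Q = ΔU + W = nCpΔT = 17300 J.
State after step 1: P = 210 kPa, V = 40.8 L, T = 773 K.
Step 2 — Polytropic n=1.19: T₂ = T₁(V₁/V₂)^(n−1) = 773×(0.319)^0.19 = 622 K; P₂ = P₁(V₁/V₂)^n = 53.9 kPa.
W = (P₁V₁−P₂V₂)/(n−1) = (210×40.8−53.9×128)/0.19 = 8810 J.
ΔU = nCvΔT = 1.33×26.0×(622−773) = -5230 J.
Q = ΔU + W = 3580 J.
Net over both steps: W = 13000 J, Q = 20900 J, ΔU = 7900 J.

13000 J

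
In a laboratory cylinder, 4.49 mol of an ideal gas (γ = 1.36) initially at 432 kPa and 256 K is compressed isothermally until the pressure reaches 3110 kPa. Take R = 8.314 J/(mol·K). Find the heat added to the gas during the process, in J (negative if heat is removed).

-18900 J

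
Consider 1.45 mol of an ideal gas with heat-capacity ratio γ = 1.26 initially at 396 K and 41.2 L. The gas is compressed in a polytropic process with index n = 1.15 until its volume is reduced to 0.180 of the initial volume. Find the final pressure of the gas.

P₁ = nRT₁/V₁ = 1.45×8.314×396/41.2 = 116 kPa.
Polytropic n=1.15: T₂ = T₁(V₁/V₂)^(n−1) = 396×(5.56)^0.15 = 512 K; P₂ = P₁(V₁/V₂)^n = 833 kPa.

833 kPa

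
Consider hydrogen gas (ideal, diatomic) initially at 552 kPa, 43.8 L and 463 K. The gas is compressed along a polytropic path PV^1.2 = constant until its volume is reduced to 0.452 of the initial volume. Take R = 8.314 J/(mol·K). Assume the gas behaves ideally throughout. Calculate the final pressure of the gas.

Polytropic n=1.2: T₂ = T₁(V₁/V₂)^(n−1) = 463×(2.21)^0.20 = 543 K; P₂ = P₁(V₁/V₂)^n = 1430 kPa.

1430 kPa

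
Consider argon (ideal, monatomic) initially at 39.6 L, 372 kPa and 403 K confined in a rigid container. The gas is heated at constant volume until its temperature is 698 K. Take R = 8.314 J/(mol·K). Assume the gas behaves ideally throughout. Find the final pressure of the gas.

Isochoric: V stays 39.6 L; P/T = const ⇒ T₂ = 698 K, P₂ = 644 kPa.

644 kPa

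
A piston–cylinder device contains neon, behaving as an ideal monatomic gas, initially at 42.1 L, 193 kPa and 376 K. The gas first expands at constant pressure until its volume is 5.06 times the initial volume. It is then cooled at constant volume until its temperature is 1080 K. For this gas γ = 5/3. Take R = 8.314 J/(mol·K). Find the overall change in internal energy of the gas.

n = P₁V₁/(RT₁) = 193×42.1/(8.314×376) = 2.60 mol.
Step 1 — Isobaric: P stays 193 kPa; V/T = const ⇒ T₂ = 1900 K, V₂ = 213 L.
W = PΔV = 193×(213−42.1) kPa·L = 33000 J.
ΔU = nCvΔT = 2.60×12.5×(1900−376) = 49500 J.
Q = ΔU + W = nCpΔT = 82500 J.
State after step 1: P = 193 kPa, V = 213 L, T = 1900 K.
Step 2 — Isochoric: V stays 213 L; P/T = const ⇒ T₂ = 1080 K, P₂ = 110 kPa.
W = 0 (no volume change).
ΔU = nCvΔT = 2.60×12.5×(1080−1900) = -26700 J.
Q = ΔU = -26700 J.
Net over both steps: W = 33000 J, Q = 55800 J, ΔU = 22800 J.

22800 J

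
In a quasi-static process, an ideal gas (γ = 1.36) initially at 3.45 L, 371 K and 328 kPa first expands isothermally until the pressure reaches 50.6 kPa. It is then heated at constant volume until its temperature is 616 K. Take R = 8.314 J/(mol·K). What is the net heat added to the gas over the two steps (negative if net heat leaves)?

n = P₁V₁/(RT₁) = 328×3.45/(8.314×371) = 0.367 mol.
Step 1 — Isothermal: T stays 371 K; PV = const ⇒ V₂ = 22.4 L, P₂ = 50.6 kPa.
ΔU = 0 (ideal gas, T constant).
W = nRT ln(V₂/V₁) = 0.367×8.314×371×ln(6.48) = 2120 J.
Q = ΔU + W = 2120 J.
State after step 1: P = 50.6 kPa, V = 22.4 L, T = 371 K.
Step 2 — Isochoric: V stays 22.4 L; P/T = const ⇒ T₂ = 616 K, P₂ = 84.0 kPa.
W = 0 (no volume change).
ΔU = nCvΔT = 0.367×23.1×(616−371) = 2080 J.
Q = ΔU = 2080 J.
Net over both steps: W = 2120 J, Q = 4190 J, ΔU = 2080 J.

4190 J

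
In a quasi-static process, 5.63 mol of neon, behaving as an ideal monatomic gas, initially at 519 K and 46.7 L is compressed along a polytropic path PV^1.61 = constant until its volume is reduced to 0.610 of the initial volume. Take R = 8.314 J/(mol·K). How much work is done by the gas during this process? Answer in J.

P₁ = nRT₁/V₁ = 5.63×8.314×519/46.7 = 520 kPa.
Polytropic n=1.61: T₂ = T₁(V₁/V₂)^(n−1) = 519×(1.64)^0.61 = 702 K; P₂ = P₁(V₁/V₂)^n = 1150 kPa.
W = (P₁V₁−P₂V₂)/(n−1) = (520×46.7−1150×28.5)/0.61 = -14000 J.

-14000 J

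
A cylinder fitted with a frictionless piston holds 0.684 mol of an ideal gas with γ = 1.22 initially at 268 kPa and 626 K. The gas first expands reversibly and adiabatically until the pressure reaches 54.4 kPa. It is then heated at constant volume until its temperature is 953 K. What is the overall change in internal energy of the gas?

8450 J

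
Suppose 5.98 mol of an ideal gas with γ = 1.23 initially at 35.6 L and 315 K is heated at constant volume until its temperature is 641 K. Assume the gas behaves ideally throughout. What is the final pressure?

895 kPa

P₁ = nRT₁/V₁ = 5.98×8.314×315/35.6 = 440 kPa.
Isochoric: V stays 35.6 L; P/T = const ⇒ T₂ = 641 K, P₂ = 895 kPa.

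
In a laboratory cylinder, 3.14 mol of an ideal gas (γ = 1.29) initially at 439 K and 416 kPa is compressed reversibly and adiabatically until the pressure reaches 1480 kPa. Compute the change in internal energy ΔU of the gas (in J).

13000 J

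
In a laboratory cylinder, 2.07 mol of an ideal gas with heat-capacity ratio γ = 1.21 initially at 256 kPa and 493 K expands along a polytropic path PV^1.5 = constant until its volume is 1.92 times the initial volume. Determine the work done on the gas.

-4720 J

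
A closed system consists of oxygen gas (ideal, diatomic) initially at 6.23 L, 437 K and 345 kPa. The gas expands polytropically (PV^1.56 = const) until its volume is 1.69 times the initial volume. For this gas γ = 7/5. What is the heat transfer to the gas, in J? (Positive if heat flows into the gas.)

n = P₁V₁/(RT₁) = 345×6.23/(8.314×437) = 0.592 mol.
Polytropic n=1.56: T₂ = T₁(V₁/V₂)^(n−1) = 437×(0.592)^0.56 = 326 K; P₂ = P₁(V₁/V₂)^n = 152 kPa.
W = (P₁V₁−P₂V₂)/(n−1) = (345×6.23−152×10.5)/0.56 = 977 J.
ΔU = nCvΔT = 0.592×20.8×(326−437) = -1370 J.
Q = ΔU + W = -391 J.

-391 J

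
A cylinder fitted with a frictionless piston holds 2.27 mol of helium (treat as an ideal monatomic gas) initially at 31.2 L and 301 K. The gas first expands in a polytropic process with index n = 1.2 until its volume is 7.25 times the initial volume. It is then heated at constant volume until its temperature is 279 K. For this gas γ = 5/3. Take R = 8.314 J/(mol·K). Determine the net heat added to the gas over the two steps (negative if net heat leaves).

8670 J

P₁ = nRT₁/V₁ = 2.27×8.314×301/31.2 = 182 kPa.
Step 1 — Polytropic n=1.2: T₂ = T₁(V₁/V₂)^(n−1) = 301×(0.138)^0.20 = 203 K; P₂ = P₁(V₁/V₂)^n = 16.9 kPa.
W = (P₁V₁−P₂V₂)/(n−1) = (182×31.2−16.9×226)/0.20 = 9290 J.
ΔU = nCvΔT = 2.27×12.5×(203−301) = -2790 J.
Q = ΔU + W = 6500 J.
State after step 1: P = 16.9 kPa, V = 226 L, T = 203 K.
Step 2 — Isochoric: V stays 226 L; P/T = const ⇒ T₂ = 279 K, P₂ = 23.3 kPa.
W = 0 (no volume change).
ΔU = nCvΔT = 2.27×12.5×(279−203) = 2160 J.
Q = ΔU = 2160 J.
Net over both steps: W = 9290 J, Q = 8670 J, ΔU = -623 J.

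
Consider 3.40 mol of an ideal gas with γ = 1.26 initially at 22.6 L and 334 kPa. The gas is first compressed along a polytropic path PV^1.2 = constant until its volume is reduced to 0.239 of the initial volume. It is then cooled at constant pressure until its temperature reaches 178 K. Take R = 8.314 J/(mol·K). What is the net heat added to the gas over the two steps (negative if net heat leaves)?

-27200 J

T₁ = P₁V₁/(nR) = 334×22.6/(3.40×8.314) = 267 K.
Step 1 — Polytropic n=1.2: T₂ = T₁(V₁/V₂)^(n−1) = 267×(4.18)^0.20 = 356 K; P₂ = P₁(V₁/V₂)^n = 1860 kPa.
W = (P₁V₁−P₂V₂)/(n−1) = (334×22.6−1860×5.40)/0.20 = -12500 J.
ΔU = nCvΔT = 3.40×32.0×(356−267) = 9620 J.
Q = ΔU + W = -2890 J.
State after step 1: P = 1860 kPa, V = 5.40 L, T = 356 K.
Step 2 — Isobaric: P stays 1860 kPa; V/T = const ⇒ T₂ = 178 K, V₂ = 2.70 L.
W = PΔV = 1860×(2.70−5.40) kPa·L = -5020 J.
ΔU = nCvΔT = 3.40×32.0×(178−356) = -19300 J.
Q = ΔU + W = nCpΔT = -24300 J.
Net over both steps: W = -17500 J, Q = -27200 J, ΔU = -9680 J.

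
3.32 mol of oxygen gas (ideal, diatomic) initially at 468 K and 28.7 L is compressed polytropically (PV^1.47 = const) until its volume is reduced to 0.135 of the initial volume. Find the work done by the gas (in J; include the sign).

-43000 J

P₁ = nRT₁/V₁ = 3.32×8.314×468/28.7 = 450 kPa.
Polytropic n=1.47: T₂ = T₁(V₁/V₂)^(n−1) = 468×(7.41)^0.47 = 1200 K; P₂ = P₁(V₁/V₂)^n = 8550 kPa.
W = (P₁V₁−P₂V₂)/(n−1) = (450×28.7−8550×3.87)/0.47 = -43000 J.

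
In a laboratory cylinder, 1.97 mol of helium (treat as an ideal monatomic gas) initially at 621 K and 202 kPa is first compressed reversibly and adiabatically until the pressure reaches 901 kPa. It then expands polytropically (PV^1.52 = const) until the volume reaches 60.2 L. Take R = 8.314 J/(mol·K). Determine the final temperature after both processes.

645 K

V₁ = nRT₁/P₁ = 1.97×8.314×621/202 = 50.4 L.
Step 1 — Adiabatic: T₂/T₁ = (P₂/P₁)^((γ−1)/γ) ⇒ T₂ = 621×(4.46)^0.400 = 1130 K; V₂ = 20.5 L.
ΔU = nCvΔT = 1.97×12.5×(1130−621) = 12500 J.
Q = 0 for an adiabatic process, so W = −ΔU = -12500 J.
State after step 1: P = 901 kPa, V = 20.5 L, T = 1130 K.
Step 2 — Polytropic n=1.52: T₂ = T₁(V₁/V₂)^(n−1) = 1130×(0.341)^0.52 = 645 K; P₂ = P₁(V₁/V₂)^n = 176 kPa.
W = (P₁V₁−P₂V₂)/(n−1) = (901×20.5−176×60.2)/0.52 = 15200 J.
ΔU = nCvΔT = 1.97×12.5×(645−1130) = -11900 J.
Q = ΔU + W = 3350 J.
Net over both steps: W = 2750 J, Q = 3350 J, ΔU = 602 J.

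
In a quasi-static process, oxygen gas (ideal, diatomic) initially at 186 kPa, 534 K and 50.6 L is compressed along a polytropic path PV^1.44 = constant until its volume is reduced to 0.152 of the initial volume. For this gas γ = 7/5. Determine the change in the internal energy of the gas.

n = P₁V₁/(RT₁) = 186×50.6/(8.314×534) = 2.12 mol.
Polytropic n=1.44: T₂ = T₁(V₁/V₂)^(n−1) = 534×(6.58)^0.44 = 1220 K; P₂ = P₁(V₁/V₂)^n = 2800 kPa.
For an ideal gas ΔU = nCvΔT with Cv = (5/2)R = 20.8 J/(mol·K).
ΔU = 2.12×20.8×(1220−534) = 30400 J.

30400 J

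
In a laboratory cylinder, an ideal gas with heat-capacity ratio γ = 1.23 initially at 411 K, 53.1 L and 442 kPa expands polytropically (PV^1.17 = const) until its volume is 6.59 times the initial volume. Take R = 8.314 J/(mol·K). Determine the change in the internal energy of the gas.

-28000 J

n = P₁V₁/(RT₁) = 442×53.1/(8.314×411) = 6.87 mol.
Polytropic n=1.17: T₂ = T₁(V₁/V₂)^(n−1) = 411×(0.152)^0.17 = 298 K; P₂ = P₁(V₁/V₂)^n = 48.7 kPa.
For an ideal gas ΔU = nCvΔT with Cv = R/(γ−1) = 36.1 J/(mol·K).
ΔU = 6.87×36.1×(298−411) = -28000 J.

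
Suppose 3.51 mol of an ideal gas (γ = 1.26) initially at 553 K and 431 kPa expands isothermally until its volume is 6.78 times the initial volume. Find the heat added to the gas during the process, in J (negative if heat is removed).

30900 J

V₁ = nRT₁/P₁ = 3.51×8.314×553/431 = 37.4 L.
Isothermal: T stays 553 K; PV = const ⇒ V₂ = 254 L, P₂ = 63.6 kPa.
ΔU = 0 (ideal gas, T constant).
W = nRT ln(V₂/V₁) = 3.51×8.314×553×ln(6.78) = 30900 J.
Q = ΔU + W = 30900 J.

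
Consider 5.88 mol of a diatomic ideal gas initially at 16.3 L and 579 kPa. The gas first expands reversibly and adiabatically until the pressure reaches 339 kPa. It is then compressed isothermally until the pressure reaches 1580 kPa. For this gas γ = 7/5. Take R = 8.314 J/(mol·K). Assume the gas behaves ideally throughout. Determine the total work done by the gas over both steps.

-9120 J

T₁ = P₁V₁/(nR) = 579×16.3/(5.88×8.314) = 193 K.
Step 1 — Adiabatic: T₂/T₁ = (P₂/P₁)^((γ−1)/γ) ⇒ T₂ = 193×(0.585)^0.286 = 166 K; V₂ = 23.9 L.
ΔU = nCvΔT = 5.88×20.8×(166−193) = -3350 J.
Q = 0 for an adiabatic process, so W = −ΔU = 3350 J.
State after step 1: P = 339 kPa, V = 23.9 L, T = 166 K.
Step 2 — Isothermal: T stays 166 K; PV = const ⇒ V₂ = 5.13 L, P₂ = 1580 kPa.
ΔU = 0 (ideal gas, T constant).
W = nRT ln(V₂/V₁) = 5.88×8.314×166×ln(0.215) = -12500 J.
Q = ΔU + W = -12500 J.
Net over both steps: W = -9120 J, Q = -12500 J, ΔU = -3350 J.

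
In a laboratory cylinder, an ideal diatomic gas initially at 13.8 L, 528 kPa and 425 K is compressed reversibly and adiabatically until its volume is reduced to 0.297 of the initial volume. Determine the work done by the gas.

-11400 J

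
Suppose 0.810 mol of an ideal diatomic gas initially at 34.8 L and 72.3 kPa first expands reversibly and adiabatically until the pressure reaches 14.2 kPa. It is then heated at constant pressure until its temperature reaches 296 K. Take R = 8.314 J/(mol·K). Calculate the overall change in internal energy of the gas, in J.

-1310 J

T₁ = P₁V₁/(nR) = 72.3×34.8/(0.810×8.314) = 374 K.
Step 1 — Adiabatic: T₂/T₁ = (P₂/P₁)^((γ−1)/γ) ⇒ T₂ = 374×(0.196)^0.286 = 235 K; V₂ = 111 L.
ΔU = nCvΔT = 0.810×20.8×(235−374) = -2340 J.
Q = 0 for an adiabatic process, so W = −ΔU = 2340 J.
State after step 1: P = 14.2 kPa, V = 111 L, T = 235 K.
Step 2 — Isobaric: P stays 14.2 kPa; V/T = const ⇒ T₂ = 296 K, V₂ = 140 L.
W = PΔV = 14.2×(140−111) kPa·L = 413 J.
ΔU = nCvΔT = 0.810×20.8×(296−235) = 1030 J.
Q = ΔU + W = nCpΔT = 1450 J.
Net over both steps: W = 2750 J, Q = 1450 J, ΔU = -1310 J.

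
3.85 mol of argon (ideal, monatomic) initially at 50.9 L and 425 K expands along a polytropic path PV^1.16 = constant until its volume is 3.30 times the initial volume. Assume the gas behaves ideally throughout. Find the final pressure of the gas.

P₁ = nRT₁/V₁ = 3.85×8.314×425/50.9 = 267 kPa.
Polytropic n=1.16: T₂ = T₁(V₁/V₂)^(n−1) = 425×(0.303)^0.16 = 351 K; P₂ = P₁(V₁/V₂)^n = 66.9 kPa.

66.9 kPa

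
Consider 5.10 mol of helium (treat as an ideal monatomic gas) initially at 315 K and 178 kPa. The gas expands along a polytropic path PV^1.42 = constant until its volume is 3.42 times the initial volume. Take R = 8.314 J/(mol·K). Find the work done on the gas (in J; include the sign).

V₁ = nRT₁/P₁ = 5.10×8.314×315/178 = 75.0 L.
Polytropic n=1.42: T₂ = T₁(V₁/V₂)^(n−1) = 315×(0.292)^0.42 = 188 K; P₂ = P₁(V₁/V₂)^n = 31.1 kPa.
W = (P₁V₁−P₂V₂)/(n−1) = (178×75.0−31.1×257)/0.42 = 12800 J.
Work done on the gas = −W_by = -12800 J.

-12800 J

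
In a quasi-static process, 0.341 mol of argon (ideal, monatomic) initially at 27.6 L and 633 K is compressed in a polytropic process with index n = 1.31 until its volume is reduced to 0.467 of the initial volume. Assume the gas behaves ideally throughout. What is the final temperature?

P₁ = nRT₁/V₁ = 0.341×8.314×633/27.6 = 65.0 kPa.
Polytropic n=1.31: T₂ = T₁(V₁/V₂)^(n−1) = 633×(2.14)^0.31 = 802 K; P₂ = P₁(V₁/V₂)^n = 176 kPa.

802 K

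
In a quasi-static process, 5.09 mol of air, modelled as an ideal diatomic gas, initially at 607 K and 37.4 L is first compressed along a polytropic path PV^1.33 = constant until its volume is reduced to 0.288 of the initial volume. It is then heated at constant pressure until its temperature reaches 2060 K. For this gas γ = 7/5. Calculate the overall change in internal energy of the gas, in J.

P₁ = nRT₁/V₁ = 5.09×8.314×607/37.4 = 687 kPa.
Step 1 — Polytropic n=1.33: T₂ = T₁(V₁/V₂)^(n−1) = 607×(3.47)^0.33 = 915 K; P₂ = P₁(V₁/V₂)^n = 3600 kPa.
W = (P₁V₁−P₂V₂)/(n−1) = (687×37.4−3600×10.8)/0.33 = -39500 J.
ΔU = nCvΔT = 5.09×20.8×(915−607) = 32600 J.
Q = ΔU + W = -6920 J.
State after step 1: P = 3600 kPa, V = 10.8 L, T = 915 K.
Step 2 — Isobaric: P stays 3600 kPa; V/T = const ⇒ T₂ = 2060 K, V₂ = 24.2 L.
W = PΔV = 3600×(24.2−10.8) kPa·L = 48400 J.
ΔU = nCvΔT = 5.09×20.8×(2060−915) = 121000 J.
Q = ΔU + W = nCpΔT = 170000 J.
Net over both steps: W = 8900 J, Q = 163000 J, ΔU = 154000 J.

154000 J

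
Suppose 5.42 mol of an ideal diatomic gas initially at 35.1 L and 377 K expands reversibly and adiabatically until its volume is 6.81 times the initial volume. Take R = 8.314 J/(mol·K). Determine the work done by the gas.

22800 J

P₁ = nRT₁/V₁ = 5.42×8.314×377/35.1 = 484 kPa.
Adiabatic: TV^(γ−1) = const ⇒ T₂ = 377×(0.147)^0.400 = 175 K; PV^γ = const ⇒ P₂ = 33.0 kPa.
ΔU = nCvΔT = 5.42×20.8×(175−377) = -22800 J.
Q = 0 for an adiabatic process, so W = −ΔU = 22800 J.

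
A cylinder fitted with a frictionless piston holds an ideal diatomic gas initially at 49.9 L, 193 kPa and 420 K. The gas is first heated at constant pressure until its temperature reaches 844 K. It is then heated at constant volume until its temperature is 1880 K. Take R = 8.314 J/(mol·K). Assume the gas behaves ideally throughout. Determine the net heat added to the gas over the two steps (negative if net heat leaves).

93400 J

n = P₁V₁/(RT₁) = 193×49.9/(8.314×420) = 2.76 mol.
Step 1 — Isobaric: P stays 193 kPa; V/T = const ⇒ T₂ = 844 K, V₂ = 100 L.
W = PΔV = 193×(100−49.9) kPa·L = 9720 J.
ΔU = nCvΔT = 2.76×20.8×(844−420) = 24300 J.
Q = ΔU + W = nCpΔT = 34000 J.
State after step 1: P = 193 kPa, V = 100 L, T = 844 K.
Step 2 — Isochoric: V stays 100 L; P/T = const ⇒ T₂ = 1880 K, P₂ = 430 kPa.
W = 0 (no volume change).
ΔU = nCvΔT = 2.76×20.8×(1880−844) = 59400 J.
Q = ΔU = 59400 J.
Net over both steps: W = 9720 J, Q = 93400 J, ΔU = 83700 J.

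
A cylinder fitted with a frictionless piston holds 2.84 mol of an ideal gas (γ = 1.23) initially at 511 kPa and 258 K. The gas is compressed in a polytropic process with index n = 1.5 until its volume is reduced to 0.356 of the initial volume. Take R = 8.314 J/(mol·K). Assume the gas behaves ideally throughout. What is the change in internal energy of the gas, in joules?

V₁ = nRT₁/P₁ = 2.84×8.314×258/511 = 11.9 L.
Polytropic n=1.5: T₂ = T₁(V₁/V₂)^(n−1) = 258×(2.81)^0.50 = 432 K; P₂ = P₁(V₁/V₂)^n = 2410 kPa.
For an ideal gas ΔU = nCvΔT with Cv = R/(γ−1) = 36.1 J/(mol·K).
ΔU = 2.84×36.1×(432−258) = 17900 J.

17900 J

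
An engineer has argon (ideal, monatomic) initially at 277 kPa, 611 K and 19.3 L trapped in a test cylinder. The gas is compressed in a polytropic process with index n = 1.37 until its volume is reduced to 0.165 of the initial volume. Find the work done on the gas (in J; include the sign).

n = P₁V₁/(RT₁) = 277×19.3/(8.314×611) = 1.05 mol.
Polytropic n=1.37: T₂ = T₁(V₁/V₂)^(n−1) = 611×(6.06)^0.37 = 1190 K; P₂ = P₁(V₁/V₂)^n = 3270 kPa.
W = (P₁V₁−P₂V₂)/(n−1) = (277×19.3−3270×3.18)/0.37 = -13700 J.
Work done on the gas = −W_by = 13700 J.

13700 J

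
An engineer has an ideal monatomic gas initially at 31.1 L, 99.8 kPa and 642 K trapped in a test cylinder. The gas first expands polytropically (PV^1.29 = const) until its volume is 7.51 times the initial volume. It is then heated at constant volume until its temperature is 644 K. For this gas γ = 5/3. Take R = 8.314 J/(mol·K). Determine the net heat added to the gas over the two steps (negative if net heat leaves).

4750 J

n = P₁V₁/(RT₁) = 99.8×31.1/(8.314×642) = 0.581 mol.
Step 1 — Polytropic n=1.29: T₂ = T₁(V₁/V₂)^(n−1) = 642×(0.133)^0.29 = 358 K; P₂ = P₁(V₁/V₂)^n = 7.41 kPa.
W = (P₁V₁−P₂V₂)/(n−1) = (99.8×31.1−7.41×234)/0.29 = 4740 J.
ΔU = nCvΔT = 0.581×12.5×(358−642) = -2060 J.
Q = ΔU + W = 2680 J.
State after step 1: P = 7.41 kPa, V = 234 L, T = 358 K.
Step 2 — Isochoric: V stays 234 L; P/T = const ⇒ T₂ = 644 K, P₂ = 13.3 kPa.
W = 0 (no volume change).
ΔU = nCvΔT = 0.581×12.5×(644−358) = 2080 J.
Q = ΔU = 2080 J.
Net over both steps: W = 4740 J, Q = 4750 J, ΔU = 14.5 J.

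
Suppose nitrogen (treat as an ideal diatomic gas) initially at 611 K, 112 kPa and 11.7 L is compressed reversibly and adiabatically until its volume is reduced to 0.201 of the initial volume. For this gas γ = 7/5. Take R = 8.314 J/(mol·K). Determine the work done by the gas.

n = P₁V₁/(RT₁) = 112×11.7/(8.314×611) = 0.258 mol.
Adiabatic: TV^(γ−1) = const ⇒ T₂ = 611×(4.98)^0.400 = 1160 K; PV^γ = const ⇒ P₂ = 1060 kPa.
ΔU = nCvΔT = 0.258×20.8×(1160−611) = 2950 J.
Q = 0 for an adiabatic process, so W = −ΔU = -2950 J.

-2950 J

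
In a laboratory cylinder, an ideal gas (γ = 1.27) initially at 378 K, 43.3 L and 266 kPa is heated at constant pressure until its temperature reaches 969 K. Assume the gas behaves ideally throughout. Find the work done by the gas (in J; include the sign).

n = P₁V₁/(RT₁) = 266×43.3/(8.314×378) = 3.66 mol.
Isobaric: P stays 266 kPa; V/T = const ⇒ T₂ = 969 K, V₂ = 111 L.
W = PΔV = 266×(111−43.3) kPa·L = 18000 J.

18000 J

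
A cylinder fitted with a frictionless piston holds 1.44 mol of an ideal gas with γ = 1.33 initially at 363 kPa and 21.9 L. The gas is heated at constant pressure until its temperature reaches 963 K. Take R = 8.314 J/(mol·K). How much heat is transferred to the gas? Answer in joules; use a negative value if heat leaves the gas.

14400 J

T₁ = P₁V₁/(nR) = 363×21.9/(1.44×8.314) = 664 K.
Isobaric: P stays 363 kPa; V/T = const ⇒ T₂ = 963 K, V₂ = 31.8 L.
W = PΔV = 363×(31.8−21.9) kPa·L = 3580 J.
ΔU = nCvΔT = 1.44×25.2×(963−664) = 10800 J.
Q = ΔU + W = nCpΔT = 14400 J.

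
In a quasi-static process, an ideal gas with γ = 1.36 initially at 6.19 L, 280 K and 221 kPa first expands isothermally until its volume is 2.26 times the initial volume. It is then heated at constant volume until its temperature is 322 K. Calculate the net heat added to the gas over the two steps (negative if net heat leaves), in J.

1690 J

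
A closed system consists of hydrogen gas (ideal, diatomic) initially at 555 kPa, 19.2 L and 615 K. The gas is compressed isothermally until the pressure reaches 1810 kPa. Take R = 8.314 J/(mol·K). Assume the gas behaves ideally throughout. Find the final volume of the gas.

5.89 L

Isothermal: T stays 615 K; PV = const ⇒ V₂ = 5.89 L, P₂ = 1810 kPa.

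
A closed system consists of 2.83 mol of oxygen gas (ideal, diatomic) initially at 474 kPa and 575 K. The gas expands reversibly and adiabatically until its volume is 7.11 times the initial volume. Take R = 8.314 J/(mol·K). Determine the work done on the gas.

-18400 J

V₁ = nRT₁/P₁ = 2.83×8.314×575/474 = 28.5 L.
Adiabatic: TV^(γ−1) = const ⇒ T₂ = 575×(0.141)^0.400 = 262 K; PV^γ = const ⇒ P₂ = 30.4 kPa.
ΔU = nCvΔT = 2.83×20.8×(262−575) = -18400 J.
Q = 0 for an adiabatic process, so W = −ΔU = 18400 J.
Work done on the gas = −W_by = -18400 J.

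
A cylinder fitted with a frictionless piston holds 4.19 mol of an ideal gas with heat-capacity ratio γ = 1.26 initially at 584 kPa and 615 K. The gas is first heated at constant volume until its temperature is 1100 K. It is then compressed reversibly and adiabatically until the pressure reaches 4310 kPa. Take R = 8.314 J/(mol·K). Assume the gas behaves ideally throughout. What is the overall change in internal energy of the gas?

V₁ = nRT₁/P₁ = 4.19×8.314×615/584 = 36.7 L.
Step 1 — Isochoric: V stays 36.7 L; P/T = const ⇒ T₂ = 1100 K, P₂ = 1040 kPa.
W = 0 (no volume change).
ΔU = nCvΔT = 4.19×32.0×(1100−615) = 65000 J.
Q = ΔU = 65000 J.
State after step 1: P = 1040 kPa, V = 36.7 L, T = 1100 K.
Step 2 — Adiabatic: T₂/T₁ = (P₂/P₁)^((γ−1)/γ) ⇒ T₂ = 1100×(4.13)^0.206 = 1470 K; V₂ = 11.9 L.
ΔU = nCvΔT = 4.19×32.0×(1470−1100) = 50100 J.
Q = 0 for an adiabatic process, so W = −ΔU = -50100 J.
Net over both steps: W = -50100 J, Q = 65000 J, ΔU = 115000 J.

115000 J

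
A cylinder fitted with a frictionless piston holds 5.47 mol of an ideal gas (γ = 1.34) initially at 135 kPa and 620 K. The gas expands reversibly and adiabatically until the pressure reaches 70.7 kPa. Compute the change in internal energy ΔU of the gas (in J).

-12600 J

V₁ = nRT₁/P₁ = 5.47×8.314×620/135 = 209 L.
Adiabatic: T₂/T₁ = (P₂/P₁)^((γ−1)/γ) ⇒ T₂ = 620×(0.524)^0.254 = 526 K; V₂ = 338 L.
For an ideal gas ΔU = nCvΔT with Cv = R/(γ−1) = 24.5 J/(mol·K).
ΔU = 5.47×24.5×(526−620) = -12600 J.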